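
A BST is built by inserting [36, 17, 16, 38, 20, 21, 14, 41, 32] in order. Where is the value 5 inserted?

Starting tree (level order): [36, 17, 38, 16, 20, None, 41, 14, None, None, 21, None, None, None, None, None, 32]
Insertion path: 36 -> 17 -> 16 -> 14
Result: insert 5 as left child of 14
Final tree (level order): [36, 17, 38, 16, 20, None, 41, 14, None, None, 21, None, None, 5, None, None, 32]


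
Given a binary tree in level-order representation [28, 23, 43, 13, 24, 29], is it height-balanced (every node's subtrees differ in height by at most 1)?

Tree (level-order array): [28, 23, 43, 13, 24, 29]
Definition: a tree is height-balanced if, at every node, |h(left) - h(right)| <= 1 (empty subtree has height -1).
Bottom-up per-node check:
  node 13: h_left=-1, h_right=-1, diff=0 [OK], height=0
  node 24: h_left=-1, h_right=-1, diff=0 [OK], height=0
  node 23: h_left=0, h_right=0, diff=0 [OK], height=1
  node 29: h_left=-1, h_right=-1, diff=0 [OK], height=0
  node 43: h_left=0, h_right=-1, diff=1 [OK], height=1
  node 28: h_left=1, h_right=1, diff=0 [OK], height=2
All nodes satisfy the balance condition.
Result: Balanced


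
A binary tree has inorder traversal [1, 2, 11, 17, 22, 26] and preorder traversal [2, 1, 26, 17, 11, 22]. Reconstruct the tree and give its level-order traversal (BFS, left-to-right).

Inorder:  [1, 2, 11, 17, 22, 26]
Preorder: [2, 1, 26, 17, 11, 22]
Algorithm: preorder visits root first, so consume preorder in order;
for each root, split the current inorder slice at that value into
left-subtree inorder and right-subtree inorder, then recurse.
Recursive splits:
  root=2; inorder splits into left=[1], right=[11, 17, 22, 26]
  root=1; inorder splits into left=[], right=[]
  root=26; inorder splits into left=[11, 17, 22], right=[]
  root=17; inorder splits into left=[11], right=[22]
  root=11; inorder splits into left=[], right=[]
  root=22; inorder splits into left=[], right=[]
Reconstructed level-order: [2, 1, 26, 17, 11, 22]


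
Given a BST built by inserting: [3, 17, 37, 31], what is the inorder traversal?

Tree insertion order: [3, 17, 37, 31]
Tree (level-order array): [3, None, 17, None, 37, 31]
Inorder traversal: [3, 17, 31, 37]


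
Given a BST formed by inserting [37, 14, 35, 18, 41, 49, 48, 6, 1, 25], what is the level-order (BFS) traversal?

Tree insertion order: [37, 14, 35, 18, 41, 49, 48, 6, 1, 25]
Tree (level-order array): [37, 14, 41, 6, 35, None, 49, 1, None, 18, None, 48, None, None, None, None, 25]
BFS from the root, enqueuing left then right child of each popped node:
  queue [37] -> pop 37, enqueue [14, 41], visited so far: [37]
  queue [14, 41] -> pop 14, enqueue [6, 35], visited so far: [37, 14]
  queue [41, 6, 35] -> pop 41, enqueue [49], visited so far: [37, 14, 41]
  queue [6, 35, 49] -> pop 6, enqueue [1], visited so far: [37, 14, 41, 6]
  queue [35, 49, 1] -> pop 35, enqueue [18], visited so far: [37, 14, 41, 6, 35]
  queue [49, 1, 18] -> pop 49, enqueue [48], visited so far: [37, 14, 41, 6, 35, 49]
  queue [1, 18, 48] -> pop 1, enqueue [none], visited so far: [37, 14, 41, 6, 35, 49, 1]
  queue [18, 48] -> pop 18, enqueue [25], visited so far: [37, 14, 41, 6, 35, 49, 1, 18]
  queue [48, 25] -> pop 48, enqueue [none], visited so far: [37, 14, 41, 6, 35, 49, 1, 18, 48]
  queue [25] -> pop 25, enqueue [none], visited so far: [37, 14, 41, 6, 35, 49, 1, 18, 48, 25]
Result: [37, 14, 41, 6, 35, 49, 1, 18, 48, 25]


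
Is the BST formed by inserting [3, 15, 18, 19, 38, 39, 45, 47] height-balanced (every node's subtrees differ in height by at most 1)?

Tree (level-order array): [3, None, 15, None, 18, None, 19, None, 38, None, 39, None, 45, None, 47]
Definition: a tree is height-balanced if, at every node, |h(left) - h(right)| <= 1 (empty subtree has height -1).
Bottom-up per-node check:
  node 47: h_left=-1, h_right=-1, diff=0 [OK], height=0
  node 45: h_left=-1, h_right=0, diff=1 [OK], height=1
  node 39: h_left=-1, h_right=1, diff=2 [FAIL (|-1-1|=2 > 1)], height=2
  node 38: h_left=-1, h_right=2, diff=3 [FAIL (|-1-2|=3 > 1)], height=3
  node 19: h_left=-1, h_right=3, diff=4 [FAIL (|-1-3|=4 > 1)], height=4
  node 18: h_left=-1, h_right=4, diff=5 [FAIL (|-1-4|=5 > 1)], height=5
  node 15: h_left=-1, h_right=5, diff=6 [FAIL (|-1-5|=6 > 1)], height=6
  node 3: h_left=-1, h_right=6, diff=7 [FAIL (|-1-6|=7 > 1)], height=7
Node 39 violates the condition: |-1 - 1| = 2 > 1.
Result: Not balanced


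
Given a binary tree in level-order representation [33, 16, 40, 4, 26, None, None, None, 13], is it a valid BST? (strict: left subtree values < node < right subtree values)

Level-order array: [33, 16, 40, 4, 26, None, None, None, 13]
Validate using subtree bounds (lo, hi): at each node, require lo < value < hi,
then recurse left with hi=value and right with lo=value.
Preorder trace (stopping at first violation):
  at node 33 with bounds (-inf, +inf): OK
  at node 16 with bounds (-inf, 33): OK
  at node 4 with bounds (-inf, 16): OK
  at node 13 with bounds (4, 16): OK
  at node 26 with bounds (16, 33): OK
  at node 40 with bounds (33, +inf): OK
No violation found at any node.
Result: Valid BST


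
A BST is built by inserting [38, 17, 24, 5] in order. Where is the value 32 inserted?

Starting tree (level order): [38, 17, None, 5, 24]
Insertion path: 38 -> 17 -> 24
Result: insert 32 as right child of 24
Final tree (level order): [38, 17, None, 5, 24, None, None, None, 32]


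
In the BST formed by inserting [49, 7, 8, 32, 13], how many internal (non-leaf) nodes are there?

Tree built from: [49, 7, 8, 32, 13]
Tree (level-order array): [49, 7, None, None, 8, None, 32, 13]
Rule: An internal node has at least one child.
Per-node child counts:
  node 49: 1 child(ren)
  node 7: 1 child(ren)
  node 8: 1 child(ren)
  node 32: 1 child(ren)
  node 13: 0 child(ren)
Matching nodes: [49, 7, 8, 32]
Count of internal (non-leaf) nodes: 4


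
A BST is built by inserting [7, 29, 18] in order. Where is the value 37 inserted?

Starting tree (level order): [7, None, 29, 18]
Insertion path: 7 -> 29
Result: insert 37 as right child of 29
Final tree (level order): [7, None, 29, 18, 37]


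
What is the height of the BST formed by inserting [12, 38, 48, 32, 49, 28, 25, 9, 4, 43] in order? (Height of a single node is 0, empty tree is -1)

Insertion order: [12, 38, 48, 32, 49, 28, 25, 9, 4, 43]
Tree (level-order array): [12, 9, 38, 4, None, 32, 48, None, None, 28, None, 43, 49, 25]
Compute height bottom-up (empty subtree = -1):
  height(4) = 1 + max(-1, -1) = 0
  height(9) = 1 + max(0, -1) = 1
  height(25) = 1 + max(-1, -1) = 0
  height(28) = 1 + max(0, -1) = 1
  height(32) = 1 + max(1, -1) = 2
  height(43) = 1 + max(-1, -1) = 0
  height(49) = 1 + max(-1, -1) = 0
  height(48) = 1 + max(0, 0) = 1
  height(38) = 1 + max(2, 1) = 3
  height(12) = 1 + max(1, 3) = 4
Height = 4


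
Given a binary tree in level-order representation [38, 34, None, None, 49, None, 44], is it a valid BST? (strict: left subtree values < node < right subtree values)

Level-order array: [38, 34, None, None, 49, None, 44]
Validate using subtree bounds (lo, hi): at each node, require lo < value < hi,
then recurse left with hi=value and right with lo=value.
Preorder trace (stopping at first violation):
  at node 38 with bounds (-inf, +inf): OK
  at node 34 with bounds (-inf, 38): OK
  at node 49 with bounds (34, 38): VIOLATION
Node 49 violates its bound: not (34 < 49 < 38).
Result: Not a valid BST


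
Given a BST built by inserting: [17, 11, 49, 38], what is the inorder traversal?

Tree insertion order: [17, 11, 49, 38]
Tree (level-order array): [17, 11, 49, None, None, 38]
Inorder traversal: [11, 17, 38, 49]


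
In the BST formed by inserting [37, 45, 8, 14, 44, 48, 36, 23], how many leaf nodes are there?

Tree built from: [37, 45, 8, 14, 44, 48, 36, 23]
Tree (level-order array): [37, 8, 45, None, 14, 44, 48, None, 36, None, None, None, None, 23]
Rule: A leaf has 0 children.
Per-node child counts:
  node 37: 2 child(ren)
  node 8: 1 child(ren)
  node 14: 1 child(ren)
  node 36: 1 child(ren)
  node 23: 0 child(ren)
  node 45: 2 child(ren)
  node 44: 0 child(ren)
  node 48: 0 child(ren)
Matching nodes: [23, 44, 48]
Count of leaf nodes: 3


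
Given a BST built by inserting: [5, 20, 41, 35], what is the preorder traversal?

Tree insertion order: [5, 20, 41, 35]
Tree (level-order array): [5, None, 20, None, 41, 35]
Preorder traversal: [5, 20, 41, 35]


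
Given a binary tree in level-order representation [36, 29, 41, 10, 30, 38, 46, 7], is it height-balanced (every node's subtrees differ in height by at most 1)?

Tree (level-order array): [36, 29, 41, 10, 30, 38, 46, 7]
Definition: a tree is height-balanced if, at every node, |h(left) - h(right)| <= 1 (empty subtree has height -1).
Bottom-up per-node check:
  node 7: h_left=-1, h_right=-1, diff=0 [OK], height=0
  node 10: h_left=0, h_right=-1, diff=1 [OK], height=1
  node 30: h_left=-1, h_right=-1, diff=0 [OK], height=0
  node 29: h_left=1, h_right=0, diff=1 [OK], height=2
  node 38: h_left=-1, h_right=-1, diff=0 [OK], height=0
  node 46: h_left=-1, h_right=-1, diff=0 [OK], height=0
  node 41: h_left=0, h_right=0, diff=0 [OK], height=1
  node 36: h_left=2, h_right=1, diff=1 [OK], height=3
All nodes satisfy the balance condition.
Result: Balanced


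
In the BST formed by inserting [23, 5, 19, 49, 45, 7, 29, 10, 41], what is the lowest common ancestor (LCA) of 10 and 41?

Tree insertion order: [23, 5, 19, 49, 45, 7, 29, 10, 41]
Tree (level-order array): [23, 5, 49, None, 19, 45, None, 7, None, 29, None, None, 10, None, 41]
In a BST, the LCA of p=10, q=41 is the first node v on the
root-to-leaf path with p <= v <= q (go left if both < v, right if both > v).
Walk from root:
  at 23: 10 <= 23 <= 41, this is the LCA
LCA = 23


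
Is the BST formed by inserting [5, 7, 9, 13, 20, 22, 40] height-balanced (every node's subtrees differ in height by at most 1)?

Tree (level-order array): [5, None, 7, None, 9, None, 13, None, 20, None, 22, None, 40]
Definition: a tree is height-balanced if, at every node, |h(left) - h(right)| <= 1 (empty subtree has height -1).
Bottom-up per-node check:
  node 40: h_left=-1, h_right=-1, diff=0 [OK], height=0
  node 22: h_left=-1, h_right=0, diff=1 [OK], height=1
  node 20: h_left=-1, h_right=1, diff=2 [FAIL (|-1-1|=2 > 1)], height=2
  node 13: h_left=-1, h_right=2, diff=3 [FAIL (|-1-2|=3 > 1)], height=3
  node 9: h_left=-1, h_right=3, diff=4 [FAIL (|-1-3|=4 > 1)], height=4
  node 7: h_left=-1, h_right=4, diff=5 [FAIL (|-1-4|=5 > 1)], height=5
  node 5: h_left=-1, h_right=5, diff=6 [FAIL (|-1-5|=6 > 1)], height=6
Node 20 violates the condition: |-1 - 1| = 2 > 1.
Result: Not balanced


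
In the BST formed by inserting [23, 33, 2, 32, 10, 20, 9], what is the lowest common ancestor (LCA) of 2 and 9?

Tree insertion order: [23, 33, 2, 32, 10, 20, 9]
Tree (level-order array): [23, 2, 33, None, 10, 32, None, 9, 20]
In a BST, the LCA of p=2, q=9 is the first node v on the
root-to-leaf path with p <= v <= q (go left if both < v, right if both > v).
Walk from root:
  at 23: both 2 and 9 < 23, go left
  at 2: 2 <= 2 <= 9, this is the LCA
LCA = 2


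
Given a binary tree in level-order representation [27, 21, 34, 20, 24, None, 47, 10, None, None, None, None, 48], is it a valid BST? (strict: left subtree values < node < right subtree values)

Level-order array: [27, 21, 34, 20, 24, None, 47, 10, None, None, None, None, 48]
Validate using subtree bounds (lo, hi): at each node, require lo < value < hi,
then recurse left with hi=value and right with lo=value.
Preorder trace (stopping at first violation):
  at node 27 with bounds (-inf, +inf): OK
  at node 21 with bounds (-inf, 27): OK
  at node 20 with bounds (-inf, 21): OK
  at node 10 with bounds (-inf, 20): OK
  at node 24 with bounds (21, 27): OK
  at node 34 with bounds (27, +inf): OK
  at node 47 with bounds (34, +inf): OK
  at node 48 with bounds (47, +inf): OK
No violation found at any node.
Result: Valid BST


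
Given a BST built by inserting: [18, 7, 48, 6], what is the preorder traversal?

Tree insertion order: [18, 7, 48, 6]
Tree (level-order array): [18, 7, 48, 6]
Preorder traversal: [18, 7, 6, 48]


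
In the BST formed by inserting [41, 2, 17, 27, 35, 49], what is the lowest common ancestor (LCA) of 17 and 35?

Tree insertion order: [41, 2, 17, 27, 35, 49]
Tree (level-order array): [41, 2, 49, None, 17, None, None, None, 27, None, 35]
In a BST, the LCA of p=17, q=35 is the first node v on the
root-to-leaf path with p <= v <= q (go left if both < v, right if both > v).
Walk from root:
  at 41: both 17 and 35 < 41, go left
  at 2: both 17 and 35 > 2, go right
  at 17: 17 <= 17 <= 35, this is the LCA
LCA = 17


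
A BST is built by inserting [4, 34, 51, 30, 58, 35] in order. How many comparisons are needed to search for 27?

Search path for 27: 4 -> 34 -> 30
Found: False
Comparisons: 3


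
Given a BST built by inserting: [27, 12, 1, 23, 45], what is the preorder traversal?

Tree insertion order: [27, 12, 1, 23, 45]
Tree (level-order array): [27, 12, 45, 1, 23]
Preorder traversal: [27, 12, 1, 23, 45]


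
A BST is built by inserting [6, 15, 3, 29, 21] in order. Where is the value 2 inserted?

Starting tree (level order): [6, 3, 15, None, None, None, 29, 21]
Insertion path: 6 -> 3
Result: insert 2 as left child of 3
Final tree (level order): [6, 3, 15, 2, None, None, 29, None, None, 21]


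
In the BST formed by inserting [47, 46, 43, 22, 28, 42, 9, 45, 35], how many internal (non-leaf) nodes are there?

Tree built from: [47, 46, 43, 22, 28, 42, 9, 45, 35]
Tree (level-order array): [47, 46, None, 43, None, 22, 45, 9, 28, None, None, None, None, None, 42, 35]
Rule: An internal node has at least one child.
Per-node child counts:
  node 47: 1 child(ren)
  node 46: 1 child(ren)
  node 43: 2 child(ren)
  node 22: 2 child(ren)
  node 9: 0 child(ren)
  node 28: 1 child(ren)
  node 42: 1 child(ren)
  node 35: 0 child(ren)
  node 45: 0 child(ren)
Matching nodes: [47, 46, 43, 22, 28, 42]
Count of internal (non-leaf) nodes: 6


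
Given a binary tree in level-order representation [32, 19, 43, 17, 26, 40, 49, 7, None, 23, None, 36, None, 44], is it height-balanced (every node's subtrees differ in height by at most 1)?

Tree (level-order array): [32, 19, 43, 17, 26, 40, 49, 7, None, 23, None, 36, None, 44]
Definition: a tree is height-balanced if, at every node, |h(left) - h(right)| <= 1 (empty subtree has height -1).
Bottom-up per-node check:
  node 7: h_left=-1, h_right=-1, diff=0 [OK], height=0
  node 17: h_left=0, h_right=-1, diff=1 [OK], height=1
  node 23: h_left=-1, h_right=-1, diff=0 [OK], height=0
  node 26: h_left=0, h_right=-1, diff=1 [OK], height=1
  node 19: h_left=1, h_right=1, diff=0 [OK], height=2
  node 36: h_left=-1, h_right=-1, diff=0 [OK], height=0
  node 40: h_left=0, h_right=-1, diff=1 [OK], height=1
  node 44: h_left=-1, h_right=-1, diff=0 [OK], height=0
  node 49: h_left=0, h_right=-1, diff=1 [OK], height=1
  node 43: h_left=1, h_right=1, diff=0 [OK], height=2
  node 32: h_left=2, h_right=2, diff=0 [OK], height=3
All nodes satisfy the balance condition.
Result: Balanced


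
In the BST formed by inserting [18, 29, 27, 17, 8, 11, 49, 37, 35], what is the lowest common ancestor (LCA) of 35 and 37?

Tree insertion order: [18, 29, 27, 17, 8, 11, 49, 37, 35]
Tree (level-order array): [18, 17, 29, 8, None, 27, 49, None, 11, None, None, 37, None, None, None, 35]
In a BST, the LCA of p=35, q=37 is the first node v on the
root-to-leaf path with p <= v <= q (go left if both < v, right if both > v).
Walk from root:
  at 18: both 35 and 37 > 18, go right
  at 29: both 35 and 37 > 29, go right
  at 49: both 35 and 37 < 49, go left
  at 37: 35 <= 37 <= 37, this is the LCA
LCA = 37


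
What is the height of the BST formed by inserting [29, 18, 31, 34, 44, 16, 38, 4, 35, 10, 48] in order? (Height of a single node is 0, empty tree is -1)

Insertion order: [29, 18, 31, 34, 44, 16, 38, 4, 35, 10, 48]
Tree (level-order array): [29, 18, 31, 16, None, None, 34, 4, None, None, 44, None, 10, 38, 48, None, None, 35]
Compute height bottom-up (empty subtree = -1):
  height(10) = 1 + max(-1, -1) = 0
  height(4) = 1 + max(-1, 0) = 1
  height(16) = 1 + max(1, -1) = 2
  height(18) = 1 + max(2, -1) = 3
  height(35) = 1 + max(-1, -1) = 0
  height(38) = 1 + max(0, -1) = 1
  height(48) = 1 + max(-1, -1) = 0
  height(44) = 1 + max(1, 0) = 2
  height(34) = 1 + max(-1, 2) = 3
  height(31) = 1 + max(-1, 3) = 4
  height(29) = 1 + max(3, 4) = 5
Height = 5


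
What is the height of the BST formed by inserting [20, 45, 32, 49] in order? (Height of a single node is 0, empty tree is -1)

Insertion order: [20, 45, 32, 49]
Tree (level-order array): [20, None, 45, 32, 49]
Compute height bottom-up (empty subtree = -1):
  height(32) = 1 + max(-1, -1) = 0
  height(49) = 1 + max(-1, -1) = 0
  height(45) = 1 + max(0, 0) = 1
  height(20) = 1 + max(-1, 1) = 2
Height = 2


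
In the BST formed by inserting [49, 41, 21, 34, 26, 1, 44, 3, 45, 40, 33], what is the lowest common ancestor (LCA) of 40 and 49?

Tree insertion order: [49, 41, 21, 34, 26, 1, 44, 3, 45, 40, 33]
Tree (level-order array): [49, 41, None, 21, 44, 1, 34, None, 45, None, 3, 26, 40, None, None, None, None, None, 33]
In a BST, the LCA of p=40, q=49 is the first node v on the
root-to-leaf path with p <= v <= q (go left if both < v, right if both > v).
Walk from root:
  at 49: 40 <= 49 <= 49, this is the LCA
LCA = 49


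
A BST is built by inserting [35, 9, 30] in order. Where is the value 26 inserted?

Starting tree (level order): [35, 9, None, None, 30]
Insertion path: 35 -> 9 -> 30
Result: insert 26 as left child of 30
Final tree (level order): [35, 9, None, None, 30, 26]


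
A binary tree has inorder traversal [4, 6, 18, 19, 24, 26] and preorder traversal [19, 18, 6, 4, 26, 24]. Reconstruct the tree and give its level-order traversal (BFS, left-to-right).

Inorder:  [4, 6, 18, 19, 24, 26]
Preorder: [19, 18, 6, 4, 26, 24]
Algorithm: preorder visits root first, so consume preorder in order;
for each root, split the current inorder slice at that value into
left-subtree inorder and right-subtree inorder, then recurse.
Recursive splits:
  root=19; inorder splits into left=[4, 6, 18], right=[24, 26]
  root=18; inorder splits into left=[4, 6], right=[]
  root=6; inorder splits into left=[4], right=[]
  root=4; inorder splits into left=[], right=[]
  root=26; inorder splits into left=[24], right=[]
  root=24; inorder splits into left=[], right=[]
Reconstructed level-order: [19, 18, 26, 6, 24, 4]


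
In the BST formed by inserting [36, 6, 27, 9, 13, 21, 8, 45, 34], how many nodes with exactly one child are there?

Tree built from: [36, 6, 27, 9, 13, 21, 8, 45, 34]
Tree (level-order array): [36, 6, 45, None, 27, None, None, 9, 34, 8, 13, None, None, None, None, None, 21]
Rule: These are nodes with exactly 1 non-null child.
Per-node child counts:
  node 36: 2 child(ren)
  node 6: 1 child(ren)
  node 27: 2 child(ren)
  node 9: 2 child(ren)
  node 8: 0 child(ren)
  node 13: 1 child(ren)
  node 21: 0 child(ren)
  node 34: 0 child(ren)
  node 45: 0 child(ren)
Matching nodes: [6, 13]
Count of nodes with exactly one child: 2


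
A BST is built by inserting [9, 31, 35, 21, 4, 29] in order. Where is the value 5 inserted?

Starting tree (level order): [9, 4, 31, None, None, 21, 35, None, 29]
Insertion path: 9 -> 4
Result: insert 5 as right child of 4
Final tree (level order): [9, 4, 31, None, 5, 21, 35, None, None, None, 29]


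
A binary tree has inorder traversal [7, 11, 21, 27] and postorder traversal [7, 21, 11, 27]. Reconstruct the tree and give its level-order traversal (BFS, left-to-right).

Inorder:   [7, 11, 21, 27]
Postorder: [7, 21, 11, 27]
Algorithm: postorder visits root last, so walk postorder right-to-left;
each value is the root of the current inorder slice — split it at that
value, recurse on the right subtree first, then the left.
Recursive splits:
  root=27; inorder splits into left=[7, 11, 21], right=[]
  root=11; inorder splits into left=[7], right=[21]
  root=21; inorder splits into left=[], right=[]
  root=7; inorder splits into left=[], right=[]
Reconstructed level-order: [27, 11, 7, 21]


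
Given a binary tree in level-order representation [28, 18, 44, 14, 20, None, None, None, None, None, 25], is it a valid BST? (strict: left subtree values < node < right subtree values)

Level-order array: [28, 18, 44, 14, 20, None, None, None, None, None, 25]
Validate using subtree bounds (lo, hi): at each node, require lo < value < hi,
then recurse left with hi=value and right with lo=value.
Preorder trace (stopping at first violation):
  at node 28 with bounds (-inf, +inf): OK
  at node 18 with bounds (-inf, 28): OK
  at node 14 with bounds (-inf, 18): OK
  at node 20 with bounds (18, 28): OK
  at node 25 with bounds (20, 28): OK
  at node 44 with bounds (28, +inf): OK
No violation found at any node.
Result: Valid BST


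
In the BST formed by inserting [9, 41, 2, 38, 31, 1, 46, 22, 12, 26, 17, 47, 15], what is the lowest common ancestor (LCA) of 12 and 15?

Tree insertion order: [9, 41, 2, 38, 31, 1, 46, 22, 12, 26, 17, 47, 15]
Tree (level-order array): [9, 2, 41, 1, None, 38, 46, None, None, 31, None, None, 47, 22, None, None, None, 12, 26, None, 17, None, None, 15]
In a BST, the LCA of p=12, q=15 is the first node v on the
root-to-leaf path with p <= v <= q (go left if both < v, right if both > v).
Walk from root:
  at 9: both 12 and 15 > 9, go right
  at 41: both 12 and 15 < 41, go left
  at 38: both 12 and 15 < 38, go left
  at 31: both 12 and 15 < 31, go left
  at 22: both 12 and 15 < 22, go left
  at 12: 12 <= 12 <= 15, this is the LCA
LCA = 12


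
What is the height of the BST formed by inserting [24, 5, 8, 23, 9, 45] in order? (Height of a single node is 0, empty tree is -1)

Insertion order: [24, 5, 8, 23, 9, 45]
Tree (level-order array): [24, 5, 45, None, 8, None, None, None, 23, 9]
Compute height bottom-up (empty subtree = -1):
  height(9) = 1 + max(-1, -1) = 0
  height(23) = 1 + max(0, -1) = 1
  height(8) = 1 + max(-1, 1) = 2
  height(5) = 1 + max(-1, 2) = 3
  height(45) = 1 + max(-1, -1) = 0
  height(24) = 1 + max(3, 0) = 4
Height = 4


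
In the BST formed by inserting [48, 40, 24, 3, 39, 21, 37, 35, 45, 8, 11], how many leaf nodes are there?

Tree built from: [48, 40, 24, 3, 39, 21, 37, 35, 45, 8, 11]
Tree (level-order array): [48, 40, None, 24, 45, 3, 39, None, None, None, 21, 37, None, 8, None, 35, None, None, 11]
Rule: A leaf has 0 children.
Per-node child counts:
  node 48: 1 child(ren)
  node 40: 2 child(ren)
  node 24: 2 child(ren)
  node 3: 1 child(ren)
  node 21: 1 child(ren)
  node 8: 1 child(ren)
  node 11: 0 child(ren)
  node 39: 1 child(ren)
  node 37: 1 child(ren)
  node 35: 0 child(ren)
  node 45: 0 child(ren)
Matching nodes: [11, 35, 45]
Count of leaf nodes: 3


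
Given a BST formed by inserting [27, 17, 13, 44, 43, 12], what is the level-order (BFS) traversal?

Tree insertion order: [27, 17, 13, 44, 43, 12]
Tree (level-order array): [27, 17, 44, 13, None, 43, None, 12]
BFS from the root, enqueuing left then right child of each popped node:
  queue [27] -> pop 27, enqueue [17, 44], visited so far: [27]
  queue [17, 44] -> pop 17, enqueue [13], visited so far: [27, 17]
  queue [44, 13] -> pop 44, enqueue [43], visited so far: [27, 17, 44]
  queue [13, 43] -> pop 13, enqueue [12], visited so far: [27, 17, 44, 13]
  queue [43, 12] -> pop 43, enqueue [none], visited so far: [27, 17, 44, 13, 43]
  queue [12] -> pop 12, enqueue [none], visited so far: [27, 17, 44, 13, 43, 12]
Result: [27, 17, 44, 13, 43, 12]


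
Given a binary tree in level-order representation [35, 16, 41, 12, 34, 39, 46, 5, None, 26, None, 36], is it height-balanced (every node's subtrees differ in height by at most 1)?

Tree (level-order array): [35, 16, 41, 12, 34, 39, 46, 5, None, 26, None, 36]
Definition: a tree is height-balanced if, at every node, |h(left) - h(right)| <= 1 (empty subtree has height -1).
Bottom-up per-node check:
  node 5: h_left=-1, h_right=-1, diff=0 [OK], height=0
  node 12: h_left=0, h_right=-1, diff=1 [OK], height=1
  node 26: h_left=-1, h_right=-1, diff=0 [OK], height=0
  node 34: h_left=0, h_right=-1, diff=1 [OK], height=1
  node 16: h_left=1, h_right=1, diff=0 [OK], height=2
  node 36: h_left=-1, h_right=-1, diff=0 [OK], height=0
  node 39: h_left=0, h_right=-1, diff=1 [OK], height=1
  node 46: h_left=-1, h_right=-1, diff=0 [OK], height=0
  node 41: h_left=1, h_right=0, diff=1 [OK], height=2
  node 35: h_left=2, h_right=2, diff=0 [OK], height=3
All nodes satisfy the balance condition.
Result: Balanced


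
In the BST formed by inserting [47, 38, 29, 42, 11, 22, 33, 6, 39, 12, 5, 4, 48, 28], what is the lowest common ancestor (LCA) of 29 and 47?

Tree insertion order: [47, 38, 29, 42, 11, 22, 33, 6, 39, 12, 5, 4, 48, 28]
Tree (level-order array): [47, 38, 48, 29, 42, None, None, 11, 33, 39, None, 6, 22, None, None, None, None, 5, None, 12, 28, 4]
In a BST, the LCA of p=29, q=47 is the first node v on the
root-to-leaf path with p <= v <= q (go left if both < v, right if both > v).
Walk from root:
  at 47: 29 <= 47 <= 47, this is the LCA
LCA = 47


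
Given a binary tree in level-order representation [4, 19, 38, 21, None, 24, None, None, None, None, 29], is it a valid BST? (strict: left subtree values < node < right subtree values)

Level-order array: [4, 19, 38, 21, None, 24, None, None, None, None, 29]
Validate using subtree bounds (lo, hi): at each node, require lo < value < hi,
then recurse left with hi=value and right with lo=value.
Preorder trace (stopping at first violation):
  at node 4 with bounds (-inf, +inf): OK
  at node 19 with bounds (-inf, 4): VIOLATION
Node 19 violates its bound: not (-inf < 19 < 4).
Result: Not a valid BST


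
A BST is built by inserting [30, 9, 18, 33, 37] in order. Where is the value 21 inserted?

Starting tree (level order): [30, 9, 33, None, 18, None, 37]
Insertion path: 30 -> 9 -> 18
Result: insert 21 as right child of 18
Final tree (level order): [30, 9, 33, None, 18, None, 37, None, 21]


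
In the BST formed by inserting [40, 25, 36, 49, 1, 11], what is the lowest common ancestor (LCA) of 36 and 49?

Tree insertion order: [40, 25, 36, 49, 1, 11]
Tree (level-order array): [40, 25, 49, 1, 36, None, None, None, 11]
In a BST, the LCA of p=36, q=49 is the first node v on the
root-to-leaf path with p <= v <= q (go left if both < v, right if both > v).
Walk from root:
  at 40: 36 <= 40 <= 49, this is the LCA
LCA = 40


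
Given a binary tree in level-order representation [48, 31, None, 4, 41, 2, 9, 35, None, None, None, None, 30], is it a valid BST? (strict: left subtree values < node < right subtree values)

Level-order array: [48, 31, None, 4, 41, 2, 9, 35, None, None, None, None, 30]
Validate using subtree bounds (lo, hi): at each node, require lo < value < hi,
then recurse left with hi=value and right with lo=value.
Preorder trace (stopping at first violation):
  at node 48 with bounds (-inf, +inf): OK
  at node 31 with bounds (-inf, 48): OK
  at node 4 with bounds (-inf, 31): OK
  at node 2 with bounds (-inf, 4): OK
  at node 9 with bounds (4, 31): OK
  at node 30 with bounds (9, 31): OK
  at node 41 with bounds (31, 48): OK
  at node 35 with bounds (31, 41): OK
No violation found at any node.
Result: Valid BST


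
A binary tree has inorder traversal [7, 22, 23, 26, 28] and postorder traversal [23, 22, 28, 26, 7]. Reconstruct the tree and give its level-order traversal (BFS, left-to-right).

Inorder:   [7, 22, 23, 26, 28]
Postorder: [23, 22, 28, 26, 7]
Algorithm: postorder visits root last, so walk postorder right-to-left;
each value is the root of the current inorder slice — split it at that
value, recurse on the right subtree first, then the left.
Recursive splits:
  root=7; inorder splits into left=[], right=[22, 23, 26, 28]
  root=26; inorder splits into left=[22, 23], right=[28]
  root=28; inorder splits into left=[], right=[]
  root=22; inorder splits into left=[], right=[23]
  root=23; inorder splits into left=[], right=[]
Reconstructed level-order: [7, 26, 22, 28, 23]


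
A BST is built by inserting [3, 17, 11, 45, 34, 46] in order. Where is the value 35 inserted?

Starting tree (level order): [3, None, 17, 11, 45, None, None, 34, 46]
Insertion path: 3 -> 17 -> 45 -> 34
Result: insert 35 as right child of 34
Final tree (level order): [3, None, 17, 11, 45, None, None, 34, 46, None, 35]


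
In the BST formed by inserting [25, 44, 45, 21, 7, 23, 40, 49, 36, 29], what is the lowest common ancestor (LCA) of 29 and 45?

Tree insertion order: [25, 44, 45, 21, 7, 23, 40, 49, 36, 29]
Tree (level-order array): [25, 21, 44, 7, 23, 40, 45, None, None, None, None, 36, None, None, 49, 29]
In a BST, the LCA of p=29, q=45 is the first node v on the
root-to-leaf path with p <= v <= q (go left if both < v, right if both > v).
Walk from root:
  at 25: both 29 and 45 > 25, go right
  at 44: 29 <= 44 <= 45, this is the LCA
LCA = 44


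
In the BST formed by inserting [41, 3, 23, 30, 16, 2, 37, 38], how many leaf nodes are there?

Tree built from: [41, 3, 23, 30, 16, 2, 37, 38]
Tree (level-order array): [41, 3, None, 2, 23, None, None, 16, 30, None, None, None, 37, None, 38]
Rule: A leaf has 0 children.
Per-node child counts:
  node 41: 1 child(ren)
  node 3: 2 child(ren)
  node 2: 0 child(ren)
  node 23: 2 child(ren)
  node 16: 0 child(ren)
  node 30: 1 child(ren)
  node 37: 1 child(ren)
  node 38: 0 child(ren)
Matching nodes: [2, 16, 38]
Count of leaf nodes: 3


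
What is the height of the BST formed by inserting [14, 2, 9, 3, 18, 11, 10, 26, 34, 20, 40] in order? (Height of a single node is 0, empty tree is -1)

Insertion order: [14, 2, 9, 3, 18, 11, 10, 26, 34, 20, 40]
Tree (level-order array): [14, 2, 18, None, 9, None, 26, 3, 11, 20, 34, None, None, 10, None, None, None, None, 40]
Compute height bottom-up (empty subtree = -1):
  height(3) = 1 + max(-1, -1) = 0
  height(10) = 1 + max(-1, -1) = 0
  height(11) = 1 + max(0, -1) = 1
  height(9) = 1 + max(0, 1) = 2
  height(2) = 1 + max(-1, 2) = 3
  height(20) = 1 + max(-1, -1) = 0
  height(40) = 1 + max(-1, -1) = 0
  height(34) = 1 + max(-1, 0) = 1
  height(26) = 1 + max(0, 1) = 2
  height(18) = 1 + max(-1, 2) = 3
  height(14) = 1 + max(3, 3) = 4
Height = 4


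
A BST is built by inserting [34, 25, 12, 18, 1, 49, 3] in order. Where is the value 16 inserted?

Starting tree (level order): [34, 25, 49, 12, None, None, None, 1, 18, None, 3]
Insertion path: 34 -> 25 -> 12 -> 18
Result: insert 16 as left child of 18
Final tree (level order): [34, 25, 49, 12, None, None, None, 1, 18, None, 3, 16]


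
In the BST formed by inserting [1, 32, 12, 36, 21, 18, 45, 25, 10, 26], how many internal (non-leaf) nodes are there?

Tree built from: [1, 32, 12, 36, 21, 18, 45, 25, 10, 26]
Tree (level-order array): [1, None, 32, 12, 36, 10, 21, None, 45, None, None, 18, 25, None, None, None, None, None, 26]
Rule: An internal node has at least one child.
Per-node child counts:
  node 1: 1 child(ren)
  node 32: 2 child(ren)
  node 12: 2 child(ren)
  node 10: 0 child(ren)
  node 21: 2 child(ren)
  node 18: 0 child(ren)
  node 25: 1 child(ren)
  node 26: 0 child(ren)
  node 36: 1 child(ren)
  node 45: 0 child(ren)
Matching nodes: [1, 32, 12, 21, 25, 36]
Count of internal (non-leaf) nodes: 6


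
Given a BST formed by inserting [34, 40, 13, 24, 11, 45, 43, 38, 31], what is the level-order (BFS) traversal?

Tree insertion order: [34, 40, 13, 24, 11, 45, 43, 38, 31]
Tree (level-order array): [34, 13, 40, 11, 24, 38, 45, None, None, None, 31, None, None, 43]
BFS from the root, enqueuing left then right child of each popped node:
  queue [34] -> pop 34, enqueue [13, 40], visited so far: [34]
  queue [13, 40] -> pop 13, enqueue [11, 24], visited so far: [34, 13]
  queue [40, 11, 24] -> pop 40, enqueue [38, 45], visited so far: [34, 13, 40]
  queue [11, 24, 38, 45] -> pop 11, enqueue [none], visited so far: [34, 13, 40, 11]
  queue [24, 38, 45] -> pop 24, enqueue [31], visited so far: [34, 13, 40, 11, 24]
  queue [38, 45, 31] -> pop 38, enqueue [none], visited so far: [34, 13, 40, 11, 24, 38]
  queue [45, 31] -> pop 45, enqueue [43], visited so far: [34, 13, 40, 11, 24, 38, 45]
  queue [31, 43] -> pop 31, enqueue [none], visited so far: [34, 13, 40, 11, 24, 38, 45, 31]
  queue [43] -> pop 43, enqueue [none], visited so far: [34, 13, 40, 11, 24, 38, 45, 31, 43]
Result: [34, 13, 40, 11, 24, 38, 45, 31, 43]


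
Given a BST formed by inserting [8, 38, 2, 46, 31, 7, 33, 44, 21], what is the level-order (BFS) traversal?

Tree insertion order: [8, 38, 2, 46, 31, 7, 33, 44, 21]
Tree (level-order array): [8, 2, 38, None, 7, 31, 46, None, None, 21, 33, 44]
BFS from the root, enqueuing left then right child of each popped node:
  queue [8] -> pop 8, enqueue [2, 38], visited so far: [8]
  queue [2, 38] -> pop 2, enqueue [7], visited so far: [8, 2]
  queue [38, 7] -> pop 38, enqueue [31, 46], visited so far: [8, 2, 38]
  queue [7, 31, 46] -> pop 7, enqueue [none], visited so far: [8, 2, 38, 7]
  queue [31, 46] -> pop 31, enqueue [21, 33], visited so far: [8, 2, 38, 7, 31]
  queue [46, 21, 33] -> pop 46, enqueue [44], visited so far: [8, 2, 38, 7, 31, 46]
  queue [21, 33, 44] -> pop 21, enqueue [none], visited so far: [8, 2, 38, 7, 31, 46, 21]
  queue [33, 44] -> pop 33, enqueue [none], visited so far: [8, 2, 38, 7, 31, 46, 21, 33]
  queue [44] -> pop 44, enqueue [none], visited so far: [8, 2, 38, 7, 31, 46, 21, 33, 44]
Result: [8, 2, 38, 7, 31, 46, 21, 33, 44]


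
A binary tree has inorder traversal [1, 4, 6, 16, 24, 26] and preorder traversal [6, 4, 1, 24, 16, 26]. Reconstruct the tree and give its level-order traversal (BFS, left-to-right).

Inorder:  [1, 4, 6, 16, 24, 26]
Preorder: [6, 4, 1, 24, 16, 26]
Algorithm: preorder visits root first, so consume preorder in order;
for each root, split the current inorder slice at that value into
left-subtree inorder and right-subtree inorder, then recurse.
Recursive splits:
  root=6; inorder splits into left=[1, 4], right=[16, 24, 26]
  root=4; inorder splits into left=[1], right=[]
  root=1; inorder splits into left=[], right=[]
  root=24; inorder splits into left=[16], right=[26]
  root=16; inorder splits into left=[], right=[]
  root=26; inorder splits into left=[], right=[]
Reconstructed level-order: [6, 4, 24, 1, 16, 26]


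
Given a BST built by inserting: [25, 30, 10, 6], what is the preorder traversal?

Tree insertion order: [25, 30, 10, 6]
Tree (level-order array): [25, 10, 30, 6]
Preorder traversal: [25, 10, 6, 30]


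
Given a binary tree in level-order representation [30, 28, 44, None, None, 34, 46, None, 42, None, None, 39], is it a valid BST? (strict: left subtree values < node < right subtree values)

Level-order array: [30, 28, 44, None, None, 34, 46, None, 42, None, None, 39]
Validate using subtree bounds (lo, hi): at each node, require lo < value < hi,
then recurse left with hi=value and right with lo=value.
Preorder trace (stopping at first violation):
  at node 30 with bounds (-inf, +inf): OK
  at node 28 with bounds (-inf, 30): OK
  at node 44 with bounds (30, +inf): OK
  at node 34 with bounds (30, 44): OK
  at node 42 with bounds (34, 44): OK
  at node 39 with bounds (34, 42): OK
  at node 46 with bounds (44, +inf): OK
No violation found at any node.
Result: Valid BST


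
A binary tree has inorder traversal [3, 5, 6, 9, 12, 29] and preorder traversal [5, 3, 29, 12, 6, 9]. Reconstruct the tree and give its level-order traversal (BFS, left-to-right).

Inorder:  [3, 5, 6, 9, 12, 29]
Preorder: [5, 3, 29, 12, 6, 9]
Algorithm: preorder visits root first, so consume preorder in order;
for each root, split the current inorder slice at that value into
left-subtree inorder and right-subtree inorder, then recurse.
Recursive splits:
  root=5; inorder splits into left=[3], right=[6, 9, 12, 29]
  root=3; inorder splits into left=[], right=[]
  root=29; inorder splits into left=[6, 9, 12], right=[]
  root=12; inorder splits into left=[6, 9], right=[]
  root=6; inorder splits into left=[], right=[9]
  root=9; inorder splits into left=[], right=[]
Reconstructed level-order: [5, 3, 29, 12, 6, 9]


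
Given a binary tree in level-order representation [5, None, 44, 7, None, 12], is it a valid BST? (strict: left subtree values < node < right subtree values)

Level-order array: [5, None, 44, 7, None, 12]
Validate using subtree bounds (lo, hi): at each node, require lo < value < hi,
then recurse left with hi=value and right with lo=value.
Preorder trace (stopping at first violation):
  at node 5 with bounds (-inf, +inf): OK
  at node 44 with bounds (5, +inf): OK
  at node 7 with bounds (5, 44): OK
  at node 12 with bounds (5, 7): VIOLATION
Node 12 violates its bound: not (5 < 12 < 7).
Result: Not a valid BST


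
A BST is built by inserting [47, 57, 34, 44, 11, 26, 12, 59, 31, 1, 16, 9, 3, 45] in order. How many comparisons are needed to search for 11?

Search path for 11: 47 -> 34 -> 11
Found: True
Comparisons: 3


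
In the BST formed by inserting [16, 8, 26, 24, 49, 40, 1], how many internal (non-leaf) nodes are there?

Tree built from: [16, 8, 26, 24, 49, 40, 1]
Tree (level-order array): [16, 8, 26, 1, None, 24, 49, None, None, None, None, 40]
Rule: An internal node has at least one child.
Per-node child counts:
  node 16: 2 child(ren)
  node 8: 1 child(ren)
  node 1: 0 child(ren)
  node 26: 2 child(ren)
  node 24: 0 child(ren)
  node 49: 1 child(ren)
  node 40: 0 child(ren)
Matching nodes: [16, 8, 26, 49]
Count of internal (non-leaf) nodes: 4


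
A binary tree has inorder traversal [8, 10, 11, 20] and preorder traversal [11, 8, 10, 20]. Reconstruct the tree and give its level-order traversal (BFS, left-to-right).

Inorder:  [8, 10, 11, 20]
Preorder: [11, 8, 10, 20]
Algorithm: preorder visits root first, so consume preorder in order;
for each root, split the current inorder slice at that value into
left-subtree inorder and right-subtree inorder, then recurse.
Recursive splits:
  root=11; inorder splits into left=[8, 10], right=[20]
  root=8; inorder splits into left=[], right=[10]
  root=10; inorder splits into left=[], right=[]
  root=20; inorder splits into left=[], right=[]
Reconstructed level-order: [11, 8, 20, 10]


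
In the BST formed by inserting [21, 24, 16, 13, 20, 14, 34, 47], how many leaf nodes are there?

Tree built from: [21, 24, 16, 13, 20, 14, 34, 47]
Tree (level-order array): [21, 16, 24, 13, 20, None, 34, None, 14, None, None, None, 47]
Rule: A leaf has 0 children.
Per-node child counts:
  node 21: 2 child(ren)
  node 16: 2 child(ren)
  node 13: 1 child(ren)
  node 14: 0 child(ren)
  node 20: 0 child(ren)
  node 24: 1 child(ren)
  node 34: 1 child(ren)
  node 47: 0 child(ren)
Matching nodes: [14, 20, 47]
Count of leaf nodes: 3


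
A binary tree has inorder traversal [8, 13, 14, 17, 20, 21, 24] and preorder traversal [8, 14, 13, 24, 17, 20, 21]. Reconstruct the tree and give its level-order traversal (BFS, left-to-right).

Inorder:  [8, 13, 14, 17, 20, 21, 24]
Preorder: [8, 14, 13, 24, 17, 20, 21]
Algorithm: preorder visits root first, so consume preorder in order;
for each root, split the current inorder slice at that value into
left-subtree inorder and right-subtree inorder, then recurse.
Recursive splits:
  root=8; inorder splits into left=[], right=[13, 14, 17, 20, 21, 24]
  root=14; inorder splits into left=[13], right=[17, 20, 21, 24]
  root=13; inorder splits into left=[], right=[]
  root=24; inorder splits into left=[17, 20, 21], right=[]
  root=17; inorder splits into left=[], right=[20, 21]
  root=20; inorder splits into left=[], right=[21]
  root=21; inorder splits into left=[], right=[]
Reconstructed level-order: [8, 14, 13, 24, 17, 20, 21]


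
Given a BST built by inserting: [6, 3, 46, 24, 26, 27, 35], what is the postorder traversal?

Tree insertion order: [6, 3, 46, 24, 26, 27, 35]
Tree (level-order array): [6, 3, 46, None, None, 24, None, None, 26, None, 27, None, 35]
Postorder traversal: [3, 35, 27, 26, 24, 46, 6]


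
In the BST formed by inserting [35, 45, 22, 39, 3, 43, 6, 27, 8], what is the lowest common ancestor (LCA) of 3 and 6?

Tree insertion order: [35, 45, 22, 39, 3, 43, 6, 27, 8]
Tree (level-order array): [35, 22, 45, 3, 27, 39, None, None, 6, None, None, None, 43, None, 8]
In a BST, the LCA of p=3, q=6 is the first node v on the
root-to-leaf path with p <= v <= q (go left if both < v, right if both > v).
Walk from root:
  at 35: both 3 and 6 < 35, go left
  at 22: both 3 and 6 < 22, go left
  at 3: 3 <= 3 <= 6, this is the LCA
LCA = 3
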